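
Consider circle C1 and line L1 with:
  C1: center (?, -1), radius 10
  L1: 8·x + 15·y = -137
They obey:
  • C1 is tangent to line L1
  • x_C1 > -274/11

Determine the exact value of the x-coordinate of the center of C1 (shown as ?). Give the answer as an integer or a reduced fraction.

1. [C1‖L1]  x_C1² + (61/2)x_C1 − 219 = 0  ⇒  x_C1 = -73/2 or 6
2. given x_C1 > -274/11: keep 6

6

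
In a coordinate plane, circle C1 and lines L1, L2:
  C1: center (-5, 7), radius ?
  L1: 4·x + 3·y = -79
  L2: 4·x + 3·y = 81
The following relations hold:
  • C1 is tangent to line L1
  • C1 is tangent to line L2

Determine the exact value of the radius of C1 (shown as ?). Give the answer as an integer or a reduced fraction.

16

1. [C1‖L1]  r_C1² − 256 = 0  ⇒  r_C1 = 16 (r>0 drops 1)
2. [C1‖L2]  r_C1² − 256 = 0  ⇒  r_C1 = 16 (r>0 drops 1)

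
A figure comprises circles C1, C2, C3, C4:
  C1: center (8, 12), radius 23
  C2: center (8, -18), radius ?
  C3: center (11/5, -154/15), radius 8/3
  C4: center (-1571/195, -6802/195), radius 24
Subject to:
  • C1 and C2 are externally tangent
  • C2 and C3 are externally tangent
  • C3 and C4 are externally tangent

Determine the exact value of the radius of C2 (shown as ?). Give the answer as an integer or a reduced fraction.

1. [ext C1·C2]  r_C2² + 46r_C2 − 371 = 0  ⇒  r_C2 = 7 (r>0 drops 1)
2. [ext C2·C3]  r_C2² + (16/3)r_C2 − 259/3 = 0  ⇒  r_C2 = 7 (r>0 drops 1)

7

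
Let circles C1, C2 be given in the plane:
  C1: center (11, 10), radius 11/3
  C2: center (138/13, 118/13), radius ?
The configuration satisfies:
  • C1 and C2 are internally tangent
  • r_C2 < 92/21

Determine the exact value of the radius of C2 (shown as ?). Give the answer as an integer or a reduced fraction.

1. [int C1,C2]  r_C2² − (22/3)r_C2 + 112/9 = 0  ⇒  r_C2 = 8/3 or 14/3
2. given r_C2 < 92/21: keep 8/3

8/3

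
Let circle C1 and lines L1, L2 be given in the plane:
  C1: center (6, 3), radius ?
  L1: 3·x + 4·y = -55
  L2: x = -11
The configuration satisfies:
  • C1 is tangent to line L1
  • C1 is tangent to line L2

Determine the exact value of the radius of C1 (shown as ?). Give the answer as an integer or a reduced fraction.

1. [C1‖L1]  r_C1² − 289 = 0  ⇒  r_C1 = 17 (r>0 drops 1)
2. [C1‖L2]  r_C1² − 289 = 0  ⇒  r_C1 = 17 (r>0 drops 1)

17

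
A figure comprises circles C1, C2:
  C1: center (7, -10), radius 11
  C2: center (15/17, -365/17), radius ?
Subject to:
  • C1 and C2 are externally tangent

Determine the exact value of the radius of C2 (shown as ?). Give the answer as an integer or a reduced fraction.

1. [ext C1·C2]  r_C2² + 22r_C2 − 48 = 0  ⇒  r_C2 = 2 (r>0 drops 1)

2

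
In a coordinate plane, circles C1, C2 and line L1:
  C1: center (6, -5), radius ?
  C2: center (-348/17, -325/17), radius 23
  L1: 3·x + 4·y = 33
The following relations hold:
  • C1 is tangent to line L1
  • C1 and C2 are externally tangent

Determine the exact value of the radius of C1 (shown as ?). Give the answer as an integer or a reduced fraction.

7

1. [C1‖L1]  r_C1² − 49 = 0  ⇒  r_C1 = 7 (r>0 drops 1)
2. [ext C1·C2]  r_C1² + 46r_C1 − 371 = 0  ⇒  r_C1 = 7 (r>0 drops 1)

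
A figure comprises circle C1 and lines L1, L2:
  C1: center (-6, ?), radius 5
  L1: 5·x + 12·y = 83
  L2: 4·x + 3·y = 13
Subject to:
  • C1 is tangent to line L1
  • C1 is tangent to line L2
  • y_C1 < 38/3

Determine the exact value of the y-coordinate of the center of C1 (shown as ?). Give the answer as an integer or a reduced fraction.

1. [C1‖L1]  y_C1² − (113/6)y_C1 + 178/3 = 0  ⇒  y_C1 = 4 or 89/6
2. [C1‖L2]  y_C1² − (74/3)y_C1 + 248/3 = 0  ⇒  y_C1 = 4 or 62/3

4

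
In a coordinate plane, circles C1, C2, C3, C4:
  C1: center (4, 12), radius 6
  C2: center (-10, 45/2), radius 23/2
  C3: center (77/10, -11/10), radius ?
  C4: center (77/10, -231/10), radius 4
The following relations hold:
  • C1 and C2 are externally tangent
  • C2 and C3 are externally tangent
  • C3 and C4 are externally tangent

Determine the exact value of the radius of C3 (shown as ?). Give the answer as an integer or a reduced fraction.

18

1. [ext C2·C3]  r_C3² + 23r_C3 − 738 = 0  ⇒  r_C3 = 18 (r>0 drops 1)
2. [ext C3·C4]  r_C3² + 8r_C3 − 468 = 0  ⇒  r_C3 = 18 (r>0 drops 1)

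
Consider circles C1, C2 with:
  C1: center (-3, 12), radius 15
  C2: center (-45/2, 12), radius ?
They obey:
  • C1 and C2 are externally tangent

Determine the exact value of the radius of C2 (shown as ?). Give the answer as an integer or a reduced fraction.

1. [ext C1·C2]  r_C2² + 30r_C2 − 621/4 = 0  ⇒  r_C2 = 9/2 (r>0 drops 1)

9/2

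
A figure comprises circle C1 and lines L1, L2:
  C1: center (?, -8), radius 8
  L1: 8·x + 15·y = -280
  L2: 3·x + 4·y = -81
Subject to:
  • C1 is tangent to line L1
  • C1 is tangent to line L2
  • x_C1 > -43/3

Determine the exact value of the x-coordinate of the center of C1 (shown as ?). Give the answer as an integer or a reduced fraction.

-3

1. [C1‖L1]  x_C1² + 40x_C1 + 111 = 0  ⇒  x_C1 = -37 or -3
2. [C1‖L2]  x_C1² + (98/3)x_C1 + 89 = 0  ⇒  x_C1 = -89/3 or -3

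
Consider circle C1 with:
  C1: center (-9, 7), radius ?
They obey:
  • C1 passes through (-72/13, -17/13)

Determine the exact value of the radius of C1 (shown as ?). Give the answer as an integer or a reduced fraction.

9

1. [C1∋P]  r_C1² − 81 = 0  ⇒  r_C1 = 9 (r>0 drops 1)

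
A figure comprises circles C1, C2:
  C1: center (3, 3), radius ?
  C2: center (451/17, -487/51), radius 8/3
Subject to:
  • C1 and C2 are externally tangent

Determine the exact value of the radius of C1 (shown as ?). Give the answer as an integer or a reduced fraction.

24

1. [ext C1·C2]  r_C1² + (16/3)r_C1 − 704 = 0  ⇒  r_C1 = 24 (r>0 drops 1)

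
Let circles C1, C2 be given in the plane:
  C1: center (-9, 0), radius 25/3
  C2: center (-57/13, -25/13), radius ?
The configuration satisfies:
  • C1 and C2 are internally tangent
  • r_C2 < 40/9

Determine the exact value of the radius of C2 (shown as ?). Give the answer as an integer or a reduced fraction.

1. [int C1,C2]  r_C2² − (50/3)r_C2 + 400/9 = 0  ⇒  r_C2 = 10/3 or 40/3
2. given r_C2 < 40/9: keep 10/3

10/3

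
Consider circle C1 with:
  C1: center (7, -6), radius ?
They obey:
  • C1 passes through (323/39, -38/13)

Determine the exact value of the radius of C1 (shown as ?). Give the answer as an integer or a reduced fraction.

10/3

1. [C1∋P]  r_C1² − 100/9 = 0  ⇒  r_C1 = 10/3 (r>0 drops 1)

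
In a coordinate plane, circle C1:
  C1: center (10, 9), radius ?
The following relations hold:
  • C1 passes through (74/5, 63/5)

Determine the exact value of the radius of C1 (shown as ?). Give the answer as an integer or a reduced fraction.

6

1. [C1∋P]  r_C1² − 36 = 0  ⇒  r_C1 = 6 (r>0 drops 1)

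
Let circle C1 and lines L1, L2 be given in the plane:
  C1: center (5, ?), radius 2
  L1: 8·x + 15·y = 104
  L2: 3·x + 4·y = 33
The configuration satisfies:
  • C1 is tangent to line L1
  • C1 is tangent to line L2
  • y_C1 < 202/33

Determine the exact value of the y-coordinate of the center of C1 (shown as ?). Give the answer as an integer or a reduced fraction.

2

1. [C1‖L1]  y_C1² − (128/15)y_C1 + 196/15 = 0  ⇒  y_C1 = 2 or 98/15
2. [C1‖L2]  y_C1² − 9y_C1 + 14 = 0  ⇒  y_C1 = 2 or 7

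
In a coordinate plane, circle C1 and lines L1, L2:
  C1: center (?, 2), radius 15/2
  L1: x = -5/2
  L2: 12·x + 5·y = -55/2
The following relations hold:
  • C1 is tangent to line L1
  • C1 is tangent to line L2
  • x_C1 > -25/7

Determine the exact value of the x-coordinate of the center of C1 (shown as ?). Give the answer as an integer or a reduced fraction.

1. [C1‖L1]  x_C1² + 5x_C1 − 50 = 0  ⇒  x_C1 = -10 or 5
2. [C1‖L2]  x_C1² + (25/4)x_C1 − 225/4 = 0  ⇒  x_C1 = -45/4 or 5

5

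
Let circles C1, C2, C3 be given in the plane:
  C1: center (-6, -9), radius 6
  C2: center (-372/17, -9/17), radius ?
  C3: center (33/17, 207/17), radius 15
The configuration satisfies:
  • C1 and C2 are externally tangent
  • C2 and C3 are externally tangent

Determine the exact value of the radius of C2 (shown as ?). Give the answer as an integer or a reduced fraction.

1. [ext C1·C2]  r_C2² + 12r_C2 − 288 = 0  ⇒  r_C2 = 12 (r>0 drops 1)
2. [ext C2·C3]  r_C2² + 30r_C2 − 504 = 0  ⇒  r_C2 = 12 (r>0 drops 1)

12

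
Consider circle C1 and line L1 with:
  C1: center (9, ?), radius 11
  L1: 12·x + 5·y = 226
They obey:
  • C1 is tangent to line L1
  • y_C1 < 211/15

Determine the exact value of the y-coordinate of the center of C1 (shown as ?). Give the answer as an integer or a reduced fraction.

-5

1. [C1‖L1]  y_C1² − (236/5)y_C1 − 261 = 0  ⇒  y_C1 = -5 or 261/5
2. given y_C1 < 211/15: keep -5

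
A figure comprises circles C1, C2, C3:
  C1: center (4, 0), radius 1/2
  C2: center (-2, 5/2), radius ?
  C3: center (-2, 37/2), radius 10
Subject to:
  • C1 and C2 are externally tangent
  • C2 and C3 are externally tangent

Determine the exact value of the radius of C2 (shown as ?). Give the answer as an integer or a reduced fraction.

6

1. [ext C1·C2]  r_C2² + 1r_C2 − 42 = 0  ⇒  r_C2 = 6 (r>0 drops 1)
2. [ext C2·C3]  r_C2² + 20r_C2 − 156 = 0  ⇒  r_C2 = 6 (r>0 drops 1)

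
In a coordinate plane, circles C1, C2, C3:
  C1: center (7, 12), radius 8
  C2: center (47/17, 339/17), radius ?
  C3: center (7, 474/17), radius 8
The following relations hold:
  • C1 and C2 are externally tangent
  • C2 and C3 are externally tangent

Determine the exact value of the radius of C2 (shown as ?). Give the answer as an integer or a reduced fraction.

1. [ext C1·C2]  r_C2² + 16r_C2 − 17 = 0  ⇒  r_C2 = 1 (r>0 drops 1)
2. [ext C2·C3]  r_C2² + 16r_C2 − 17 = 0  ⇒  r_C2 = 1 (r>0 drops 1)

1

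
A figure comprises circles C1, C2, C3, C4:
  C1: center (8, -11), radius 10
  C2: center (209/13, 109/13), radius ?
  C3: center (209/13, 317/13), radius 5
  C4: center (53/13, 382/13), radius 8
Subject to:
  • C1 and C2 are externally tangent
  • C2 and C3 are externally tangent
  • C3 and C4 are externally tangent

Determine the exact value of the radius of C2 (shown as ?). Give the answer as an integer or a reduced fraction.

1. [ext C1·C2]  r_C2² + 20r_C2 − 341 = 0  ⇒  r_C2 = 11 (r>0 drops 1)
2. [ext C2·C3]  r_C2² + 10r_C2 − 231 = 0  ⇒  r_C2 = 11 (r>0 drops 1)

11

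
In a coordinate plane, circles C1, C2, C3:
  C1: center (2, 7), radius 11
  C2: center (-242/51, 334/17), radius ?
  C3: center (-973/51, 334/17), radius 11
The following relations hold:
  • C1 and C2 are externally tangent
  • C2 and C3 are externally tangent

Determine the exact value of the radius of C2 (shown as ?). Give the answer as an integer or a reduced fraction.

1. [ext C1·C2]  r_C2² + 22r_C2 − 760/9 = 0  ⇒  r_C2 = 10/3 (r>0 drops 1)
2. [ext C2·C3]  r_C2² + 22r_C2 − 760/9 = 0  ⇒  r_C2 = 10/3 (r>0 drops 1)

10/3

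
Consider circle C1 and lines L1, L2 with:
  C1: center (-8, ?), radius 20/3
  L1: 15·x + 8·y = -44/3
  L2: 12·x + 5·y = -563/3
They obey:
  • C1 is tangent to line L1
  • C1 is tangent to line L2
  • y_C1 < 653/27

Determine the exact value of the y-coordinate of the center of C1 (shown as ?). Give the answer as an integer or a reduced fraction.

1. [C1‖L1]  y_C1² − (79/3)y_C1 − 82/3 = 0  ⇒  y_C1 = -1 or 82/3
2. [C1‖L2]  y_C1² + (110/3)y_C1 + 107/3 = 0  ⇒  y_C1 = -107/3 or -1

-1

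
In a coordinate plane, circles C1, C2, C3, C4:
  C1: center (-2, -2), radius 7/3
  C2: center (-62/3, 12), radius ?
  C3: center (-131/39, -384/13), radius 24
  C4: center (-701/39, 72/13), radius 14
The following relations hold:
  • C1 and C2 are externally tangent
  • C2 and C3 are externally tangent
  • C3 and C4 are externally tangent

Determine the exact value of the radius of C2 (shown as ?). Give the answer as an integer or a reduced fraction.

21

1. [ext C1·C2]  r_C2² + (14/3)r_C2 − 539 = 0  ⇒  r_C2 = 21 (r>0 drops 1)
2. [ext C2·C3]  r_C2² + 48r_C2 − 1449 = 0  ⇒  r_C2 = 21 (r>0 drops 1)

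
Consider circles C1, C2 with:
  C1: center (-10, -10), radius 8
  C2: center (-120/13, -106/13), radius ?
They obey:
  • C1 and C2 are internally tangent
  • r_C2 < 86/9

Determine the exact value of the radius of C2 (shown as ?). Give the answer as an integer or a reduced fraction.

1. [int C1,C2]  r_C2² − 16r_C2 + 60 = 0  ⇒  r_C2 = 6 or 10
2. given r_C2 < 86/9: keep 6

6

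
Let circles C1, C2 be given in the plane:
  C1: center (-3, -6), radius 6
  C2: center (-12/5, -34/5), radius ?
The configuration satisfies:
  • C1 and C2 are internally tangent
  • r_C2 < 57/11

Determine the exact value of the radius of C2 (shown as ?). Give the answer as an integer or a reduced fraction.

5

1. [int C1,C2]  r_C2² − 12r_C2 + 35 = 0  ⇒  r_C2 = 5 or 7
2. given r_C2 < 57/11: keep 5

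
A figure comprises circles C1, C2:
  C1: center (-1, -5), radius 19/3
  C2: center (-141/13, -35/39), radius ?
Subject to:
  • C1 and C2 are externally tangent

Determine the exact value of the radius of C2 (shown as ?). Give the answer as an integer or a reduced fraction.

1. [ext C1·C2]  r_C2² + (38/3)r_C2 − 221/3 = 0  ⇒  r_C2 = 13/3 (r>0 drops 1)

13/3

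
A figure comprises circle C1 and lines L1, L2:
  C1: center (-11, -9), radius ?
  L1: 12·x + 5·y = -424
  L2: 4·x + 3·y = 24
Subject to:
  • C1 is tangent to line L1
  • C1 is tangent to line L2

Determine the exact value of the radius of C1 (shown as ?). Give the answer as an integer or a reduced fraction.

1. [C1‖L1]  r_C1² − 361 = 0  ⇒  r_C1 = 19 (r>0 drops 1)
2. [C1‖L2]  r_C1² − 361 = 0  ⇒  r_C1 = 19 (r>0 drops 1)

19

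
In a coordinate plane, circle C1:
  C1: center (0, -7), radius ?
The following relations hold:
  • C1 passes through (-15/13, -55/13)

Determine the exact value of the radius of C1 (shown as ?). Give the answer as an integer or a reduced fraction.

1. [C1∋P]  r_C1² − 9 = 0  ⇒  r_C1 = 3 (r>0 drops 1)

3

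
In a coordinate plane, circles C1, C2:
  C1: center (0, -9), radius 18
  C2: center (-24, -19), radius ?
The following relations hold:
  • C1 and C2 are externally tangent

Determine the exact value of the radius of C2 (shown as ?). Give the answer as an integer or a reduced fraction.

1. [ext C1·C2]  r_C2² + 36r_C2 − 352 = 0  ⇒  r_C2 = 8 (r>0 drops 1)

8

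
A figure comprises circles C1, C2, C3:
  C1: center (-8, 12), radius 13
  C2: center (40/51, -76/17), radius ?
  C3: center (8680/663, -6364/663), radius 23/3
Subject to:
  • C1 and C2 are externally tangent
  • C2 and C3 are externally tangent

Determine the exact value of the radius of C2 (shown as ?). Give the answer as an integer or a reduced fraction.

1. [ext C1·C2]  r_C2² + 26r_C2 − 1615/9 = 0  ⇒  r_C2 = 17/3 (r>0 drops 1)
2. [ext C2·C3]  r_C2² + (46/3)r_C2 − 119 = 0  ⇒  r_C2 = 17/3 (r>0 drops 1)

17/3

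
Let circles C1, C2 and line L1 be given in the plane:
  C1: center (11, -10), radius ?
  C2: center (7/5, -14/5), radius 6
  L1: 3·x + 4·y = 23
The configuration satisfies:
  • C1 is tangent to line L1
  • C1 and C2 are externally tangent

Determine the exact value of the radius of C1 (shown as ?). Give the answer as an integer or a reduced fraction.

6

1. [C1‖L1]  r_C1² − 36 = 0  ⇒  r_C1 = 6 (r>0 drops 1)
2. [ext C1·C2]  r_C1² + 12r_C1 − 108 = 0  ⇒  r_C1 = 6 (r>0 drops 1)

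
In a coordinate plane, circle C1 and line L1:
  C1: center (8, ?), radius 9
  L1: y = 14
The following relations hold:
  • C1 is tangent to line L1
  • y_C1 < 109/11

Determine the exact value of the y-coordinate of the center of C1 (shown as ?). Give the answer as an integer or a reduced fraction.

5

1. [C1‖L1]  y_C1² − 28y_C1 + 115 = 0  ⇒  y_C1 = 5 or 23
2. given y_C1 < 109/11: keep 5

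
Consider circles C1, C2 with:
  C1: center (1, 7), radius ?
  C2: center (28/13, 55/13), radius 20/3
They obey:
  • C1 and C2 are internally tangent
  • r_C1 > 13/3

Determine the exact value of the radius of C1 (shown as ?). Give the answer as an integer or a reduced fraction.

29/3

1. [int C1,C2]  r_C1² − (40/3)r_C1 + 319/9 = 0  ⇒  r_C1 = 11/3 or 29/3
2. given r_C1 > 13/3: keep 29/3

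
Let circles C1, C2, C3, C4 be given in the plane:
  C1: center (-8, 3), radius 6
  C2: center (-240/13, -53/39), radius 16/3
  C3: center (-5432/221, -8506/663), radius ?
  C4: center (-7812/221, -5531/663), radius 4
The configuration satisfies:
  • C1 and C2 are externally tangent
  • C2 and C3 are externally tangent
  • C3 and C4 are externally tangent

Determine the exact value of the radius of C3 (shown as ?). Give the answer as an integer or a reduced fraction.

1. [ext C2·C3]  r_C3² + (32/3)r_C3 − 1265/9 = 0  ⇒  r_C3 = 23/3 (r>0 drops 1)
2. [ext C3·C4]  r_C3² + 8r_C3 − 1081/9 = 0  ⇒  r_C3 = 23/3 (r>0 drops 1)

23/3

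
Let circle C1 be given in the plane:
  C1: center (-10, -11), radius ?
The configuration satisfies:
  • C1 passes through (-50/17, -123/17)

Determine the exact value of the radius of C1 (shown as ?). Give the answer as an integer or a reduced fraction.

1. [C1∋P]  r_C1² − 64 = 0  ⇒  r_C1 = 8 (r>0 drops 1)

8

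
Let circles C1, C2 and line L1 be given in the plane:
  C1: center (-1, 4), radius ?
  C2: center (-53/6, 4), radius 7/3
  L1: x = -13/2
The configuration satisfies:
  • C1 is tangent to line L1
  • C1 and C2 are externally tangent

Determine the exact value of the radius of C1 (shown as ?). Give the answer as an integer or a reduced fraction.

1. [C1‖L1]  r_C1² − 121/4 = 0  ⇒  r_C1 = 11/2 (r>0 drops 1)
2. [ext C1·C2]  r_C1² + (14/3)r_C1 − 671/12 = 0  ⇒  r_C1 = 11/2 (r>0 drops 1)

11/2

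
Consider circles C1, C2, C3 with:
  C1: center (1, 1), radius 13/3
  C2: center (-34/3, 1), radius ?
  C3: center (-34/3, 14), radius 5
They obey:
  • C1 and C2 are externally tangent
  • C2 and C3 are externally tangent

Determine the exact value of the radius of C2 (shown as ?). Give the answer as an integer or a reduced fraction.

1. [ext C1·C2]  r_C2² + (26/3)r_C2 − 400/3 = 0  ⇒  r_C2 = 8 (r>0 drops 1)
2. [ext C2·C3]  r_C2² + 10r_C2 − 144 = 0  ⇒  r_C2 = 8 (r>0 drops 1)

8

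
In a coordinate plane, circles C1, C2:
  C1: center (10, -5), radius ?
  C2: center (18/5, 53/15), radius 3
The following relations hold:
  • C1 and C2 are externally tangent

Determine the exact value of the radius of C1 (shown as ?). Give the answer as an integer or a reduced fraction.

23/3

1. [ext C1·C2]  r_C1² + 6r_C1 − 943/9 = 0  ⇒  r_C1 = 23/3 (r>0 drops 1)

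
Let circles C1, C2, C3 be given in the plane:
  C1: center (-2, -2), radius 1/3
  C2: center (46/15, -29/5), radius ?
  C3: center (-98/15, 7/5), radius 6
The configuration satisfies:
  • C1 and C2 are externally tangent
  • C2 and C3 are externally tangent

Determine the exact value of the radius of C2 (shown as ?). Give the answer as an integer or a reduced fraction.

6

1. [ext C1·C2]  r_C2² + (2/3)r_C2 − 40 = 0  ⇒  r_C2 = 6 (r>0 drops 1)
2. [ext C2·C3]  r_C2² + 12r_C2 − 108 = 0  ⇒  r_C2 = 6 (r>0 drops 1)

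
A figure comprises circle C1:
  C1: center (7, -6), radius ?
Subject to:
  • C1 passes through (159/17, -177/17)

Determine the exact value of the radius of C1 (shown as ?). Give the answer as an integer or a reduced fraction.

5

1. [C1∋P]  r_C1² − 25 = 0  ⇒  r_C1 = 5 (r>0 drops 1)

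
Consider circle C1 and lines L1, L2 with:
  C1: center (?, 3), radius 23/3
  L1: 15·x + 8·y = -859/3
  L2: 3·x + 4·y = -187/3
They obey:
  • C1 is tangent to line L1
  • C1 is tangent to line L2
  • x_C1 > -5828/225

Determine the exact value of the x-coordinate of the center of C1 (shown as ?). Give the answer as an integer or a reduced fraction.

-12

1. [C1‖L1]  x_C1² + (1862/45)x_C1 + 5288/15 = 0  ⇒  x_C1 = -1322/45 or -12
2. [C1‖L2]  x_C1² + (446/9)x_C1 + 1352/3 = 0  ⇒  x_C1 = -338/9 or -12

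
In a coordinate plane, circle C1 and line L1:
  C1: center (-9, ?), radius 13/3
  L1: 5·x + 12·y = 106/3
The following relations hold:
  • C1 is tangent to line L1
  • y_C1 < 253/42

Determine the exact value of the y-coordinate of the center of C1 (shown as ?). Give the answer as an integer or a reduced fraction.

1. [C1‖L1]  y_C1² − (241/18)y_C1 + 205/9 = 0  ⇒  y_C1 = 2 or 205/18
2. given y_C1 < 253/42: keep 2

2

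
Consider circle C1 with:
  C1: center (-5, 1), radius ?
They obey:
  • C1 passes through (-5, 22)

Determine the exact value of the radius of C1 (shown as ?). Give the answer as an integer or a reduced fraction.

21

1. [C1∋P]  r_C1² − 441 = 0  ⇒  r_C1 = 21 (r>0 drops 1)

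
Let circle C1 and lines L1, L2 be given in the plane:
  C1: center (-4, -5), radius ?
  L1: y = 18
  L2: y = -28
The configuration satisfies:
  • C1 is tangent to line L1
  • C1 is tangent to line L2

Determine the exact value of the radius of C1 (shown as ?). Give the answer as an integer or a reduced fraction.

1. [C1‖L1]  r_C1² − 529 = 0  ⇒  r_C1 = 23 (r>0 drops 1)
2. [C1‖L2]  r_C1² − 529 = 0  ⇒  r_C1 = 23 (r>0 drops 1)

23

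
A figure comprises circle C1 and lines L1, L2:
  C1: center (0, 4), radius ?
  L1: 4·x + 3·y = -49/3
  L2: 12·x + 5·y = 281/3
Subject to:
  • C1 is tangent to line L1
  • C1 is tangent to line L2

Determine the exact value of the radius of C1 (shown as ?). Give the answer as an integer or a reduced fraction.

1. [C1‖L1]  r_C1² − 289/9 = 0  ⇒  r_C1 = 17/3 (r>0 drops 1)
2. [C1‖L2]  r_C1² − 289/9 = 0  ⇒  r_C1 = 17/3 (r>0 drops 1)

17/3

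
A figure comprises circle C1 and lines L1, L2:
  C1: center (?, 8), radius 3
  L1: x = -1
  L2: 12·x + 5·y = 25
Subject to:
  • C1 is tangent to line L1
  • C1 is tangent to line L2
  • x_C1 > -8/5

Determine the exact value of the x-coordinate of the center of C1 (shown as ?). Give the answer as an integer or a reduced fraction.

1. [C1‖L1]  x_C1² + 2x_C1 − 8 = 0  ⇒  x_C1 = -4 or 2
2. [C1‖L2]  x_C1² + (5/2)x_C1 − 9 = 0  ⇒  x_C1 = -9/2 or 2

2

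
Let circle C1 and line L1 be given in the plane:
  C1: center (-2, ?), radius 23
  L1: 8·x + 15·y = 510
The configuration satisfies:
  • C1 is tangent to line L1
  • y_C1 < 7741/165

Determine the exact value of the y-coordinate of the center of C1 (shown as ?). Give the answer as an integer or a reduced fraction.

1. [C1‖L1]  y_C1² − (1052/15)y_C1 + 2751/5 = 0  ⇒  y_C1 = 9 or 917/15
2. given y_C1 < 7741/165: keep 9

9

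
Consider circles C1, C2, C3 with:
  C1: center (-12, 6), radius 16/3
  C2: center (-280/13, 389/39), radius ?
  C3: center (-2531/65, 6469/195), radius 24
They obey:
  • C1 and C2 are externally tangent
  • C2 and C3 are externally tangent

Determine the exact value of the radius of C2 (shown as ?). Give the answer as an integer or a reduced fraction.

5

1. [ext C1·C2]  r_C2² + (32/3)r_C2 − 235/3 = 0  ⇒  r_C2 = 5 (r>0 drops 1)
2. [ext C2·C3]  r_C2² + 48r_C2 − 265 = 0  ⇒  r_C2 = 5 (r>0 drops 1)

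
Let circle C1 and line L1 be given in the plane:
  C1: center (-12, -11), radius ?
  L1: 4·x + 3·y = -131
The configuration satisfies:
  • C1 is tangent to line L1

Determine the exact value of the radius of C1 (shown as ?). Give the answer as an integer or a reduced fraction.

1. [C1‖L1]  r_C1² − 100 = 0  ⇒  r_C1 = 10 (r>0 drops 1)

10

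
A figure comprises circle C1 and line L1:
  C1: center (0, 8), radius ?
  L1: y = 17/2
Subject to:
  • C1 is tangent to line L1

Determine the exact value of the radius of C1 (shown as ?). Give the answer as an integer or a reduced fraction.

1/2

1. [C1‖L1]  r_C1² − 1/4 = 0  ⇒  r_C1 = 1/2 (r>0 drops 1)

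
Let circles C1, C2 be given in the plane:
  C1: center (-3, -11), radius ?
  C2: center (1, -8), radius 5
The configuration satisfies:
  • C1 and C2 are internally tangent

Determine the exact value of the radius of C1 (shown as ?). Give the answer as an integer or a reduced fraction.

1. [int C1,C2]  r_C1² − 10r_C1 = 0  ⇒  r_C1 = 10 (r>0 drops 1)

10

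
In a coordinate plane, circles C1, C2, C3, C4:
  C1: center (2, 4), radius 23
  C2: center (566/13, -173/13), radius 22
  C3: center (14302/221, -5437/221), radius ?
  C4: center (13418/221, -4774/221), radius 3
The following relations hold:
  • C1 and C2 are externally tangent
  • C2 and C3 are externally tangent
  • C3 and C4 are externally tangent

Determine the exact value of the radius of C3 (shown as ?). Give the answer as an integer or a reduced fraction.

1. [ext C2·C3]  r_C3² + 44r_C3 − 92 = 0  ⇒  r_C3 = 2 (r>0 drops 1)
2. [ext C3·C4]  r_C3² + 6r_C3 − 16 = 0  ⇒  r_C3 = 2 (r>0 drops 1)

2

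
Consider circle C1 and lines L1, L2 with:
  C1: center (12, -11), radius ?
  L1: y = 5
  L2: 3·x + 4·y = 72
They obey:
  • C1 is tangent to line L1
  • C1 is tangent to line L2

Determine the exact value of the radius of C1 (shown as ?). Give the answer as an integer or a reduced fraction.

16

1. [C1‖L1]  r_C1² − 256 = 0  ⇒  r_C1 = 16 (r>0 drops 1)
2. [C1‖L2]  r_C1² − 256 = 0  ⇒  r_C1 = 16 (r>0 drops 1)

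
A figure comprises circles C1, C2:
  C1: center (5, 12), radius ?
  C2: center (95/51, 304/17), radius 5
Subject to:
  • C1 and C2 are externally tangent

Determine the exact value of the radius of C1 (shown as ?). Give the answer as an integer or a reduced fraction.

5/3

1. [ext C1·C2]  r_C1² + 10r_C1 − 175/9 = 0  ⇒  r_C1 = 5/3 (r>0 drops 1)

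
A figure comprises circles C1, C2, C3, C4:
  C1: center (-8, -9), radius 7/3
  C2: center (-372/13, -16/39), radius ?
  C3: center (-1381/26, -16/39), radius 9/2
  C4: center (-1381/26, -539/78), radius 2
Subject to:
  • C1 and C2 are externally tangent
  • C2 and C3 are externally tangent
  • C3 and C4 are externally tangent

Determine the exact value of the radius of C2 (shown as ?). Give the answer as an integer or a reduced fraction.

20

1. [ext C1·C2]  r_C2² + (14/3)r_C2 − 1480/3 = 0  ⇒  r_C2 = 20 (r>0 drops 1)
2. [ext C2·C3]  r_C2² + 9r_C2 − 580 = 0  ⇒  r_C2 = 20 (r>0 drops 1)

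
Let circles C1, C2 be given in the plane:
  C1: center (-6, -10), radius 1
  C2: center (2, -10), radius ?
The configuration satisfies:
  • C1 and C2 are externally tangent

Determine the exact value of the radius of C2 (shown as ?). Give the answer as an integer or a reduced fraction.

7

1. [ext C1·C2]  r_C2² + 2r_C2 − 63 = 0  ⇒  r_C2 = 7 (r>0 drops 1)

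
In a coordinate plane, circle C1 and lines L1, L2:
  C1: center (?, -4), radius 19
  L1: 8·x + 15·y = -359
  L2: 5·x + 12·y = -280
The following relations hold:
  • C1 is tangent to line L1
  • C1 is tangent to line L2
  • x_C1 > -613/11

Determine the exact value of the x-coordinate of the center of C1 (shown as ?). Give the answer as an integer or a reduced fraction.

3

1. [C1‖L1]  x_C1² + (299/4)x_C1 − 933/4 = 0  ⇒  x_C1 = -311/4 or 3
2. [C1‖L2]  x_C1² + (464/5)x_C1 − 1437/5 = 0  ⇒  x_C1 = -479/5 or 3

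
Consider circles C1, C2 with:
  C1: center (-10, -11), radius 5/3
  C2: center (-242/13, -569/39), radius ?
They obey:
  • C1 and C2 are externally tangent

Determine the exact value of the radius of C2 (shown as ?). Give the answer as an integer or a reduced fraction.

23/3

1. [ext C1·C2]  r_C2² + (10/3)r_C2 − 253/3 = 0  ⇒  r_C2 = 23/3 (r>0 drops 1)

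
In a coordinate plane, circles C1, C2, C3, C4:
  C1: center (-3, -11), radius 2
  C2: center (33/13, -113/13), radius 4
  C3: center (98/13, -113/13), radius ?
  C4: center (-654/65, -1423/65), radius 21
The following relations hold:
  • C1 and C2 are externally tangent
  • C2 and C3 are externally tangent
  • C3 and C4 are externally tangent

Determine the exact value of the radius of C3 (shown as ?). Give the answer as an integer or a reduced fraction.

1. [ext C2·C3]  r_C3² + 8r_C3 − 9 = 0  ⇒  r_C3 = 1 (r>0 drops 1)
2. [ext C3·C4]  r_C3² + 42r_C3 − 43 = 0  ⇒  r_C3 = 1 (r>0 drops 1)

1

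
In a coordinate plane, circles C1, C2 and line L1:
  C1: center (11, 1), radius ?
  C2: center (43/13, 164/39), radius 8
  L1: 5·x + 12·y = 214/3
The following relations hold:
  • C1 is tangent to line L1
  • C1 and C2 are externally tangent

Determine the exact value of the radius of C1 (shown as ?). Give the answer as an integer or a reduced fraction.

1. [C1‖L1]  r_C1² − 1/9 = 0  ⇒  r_C1 = 1/3 (r>0 drops 1)
2. [ext C1·C2]  r_C1² + 16r_C1 − 49/9 = 0  ⇒  r_C1 = 1/3 (r>0 drops 1)

1/3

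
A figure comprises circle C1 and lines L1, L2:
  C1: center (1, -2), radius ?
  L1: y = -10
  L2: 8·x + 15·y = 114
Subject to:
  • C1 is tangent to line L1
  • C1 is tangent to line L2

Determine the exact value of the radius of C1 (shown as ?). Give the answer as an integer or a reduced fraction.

8

1. [C1‖L1]  r_C1² − 64 = 0  ⇒  r_C1 = 8 (r>0 drops 1)
2. [C1‖L2]  r_C1² − 64 = 0  ⇒  r_C1 = 8 (r>0 drops 1)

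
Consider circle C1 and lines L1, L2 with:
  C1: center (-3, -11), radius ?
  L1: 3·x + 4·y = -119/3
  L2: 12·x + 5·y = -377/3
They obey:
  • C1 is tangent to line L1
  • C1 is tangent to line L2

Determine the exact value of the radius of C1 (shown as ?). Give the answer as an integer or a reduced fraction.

8/3

1. [C1‖L1]  r_C1² − 64/9 = 0  ⇒  r_C1 = 8/3 (r>0 drops 1)
2. [C1‖L2]  r_C1² − 64/9 = 0  ⇒  r_C1 = 8/3 (r>0 drops 1)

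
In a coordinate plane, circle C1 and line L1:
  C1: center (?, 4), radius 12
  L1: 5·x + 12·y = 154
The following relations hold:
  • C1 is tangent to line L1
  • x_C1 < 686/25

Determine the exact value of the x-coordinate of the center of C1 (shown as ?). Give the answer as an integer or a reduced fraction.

1. [C1‖L1]  x_C1² − (212/5)x_C1 − 524 = 0  ⇒  x_C1 = -10 or 262/5
2. given x_C1 < 686/25: keep -10

-10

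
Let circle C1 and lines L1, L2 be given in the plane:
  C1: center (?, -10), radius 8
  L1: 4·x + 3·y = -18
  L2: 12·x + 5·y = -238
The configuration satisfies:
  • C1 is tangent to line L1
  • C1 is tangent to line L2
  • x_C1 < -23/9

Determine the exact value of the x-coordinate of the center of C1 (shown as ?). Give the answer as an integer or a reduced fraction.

-7

1. [C1‖L1]  x_C1² − 6x_C1 − 91 = 0  ⇒  x_C1 = -7 or 13
2. [C1‖L2]  x_C1² + (94/3)x_C1 + 511/3 = 0  ⇒  x_C1 = -73/3 or -7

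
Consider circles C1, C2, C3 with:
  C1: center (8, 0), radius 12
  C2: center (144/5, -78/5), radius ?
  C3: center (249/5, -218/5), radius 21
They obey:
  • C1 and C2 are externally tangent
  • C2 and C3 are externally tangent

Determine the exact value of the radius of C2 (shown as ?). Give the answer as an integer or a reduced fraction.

1. [ext C1·C2]  r_C2² + 24r_C2 − 532 = 0  ⇒  r_C2 = 14 (r>0 drops 1)
2. [ext C2·C3]  r_C2² + 42r_C2 − 784 = 0  ⇒  r_C2 = 14 (r>0 drops 1)

14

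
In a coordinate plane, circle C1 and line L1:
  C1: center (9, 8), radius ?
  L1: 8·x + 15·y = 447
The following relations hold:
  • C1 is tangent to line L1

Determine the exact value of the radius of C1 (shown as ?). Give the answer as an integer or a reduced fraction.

1. [C1‖L1]  r_C1² − 225 = 0  ⇒  r_C1 = 15 (r>0 drops 1)

15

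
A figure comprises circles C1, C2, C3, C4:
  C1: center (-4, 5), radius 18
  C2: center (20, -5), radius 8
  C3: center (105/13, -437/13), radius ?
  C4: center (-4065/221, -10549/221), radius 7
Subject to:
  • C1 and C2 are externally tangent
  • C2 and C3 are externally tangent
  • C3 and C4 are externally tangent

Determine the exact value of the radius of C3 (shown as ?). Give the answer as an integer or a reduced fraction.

1. [ext C2·C3]  r_C3² + 16r_C3 − 897 = 0  ⇒  r_C3 = 23 (r>0 drops 1)
2. [ext C3·C4]  r_C3² + 14r_C3 − 851 = 0  ⇒  r_C3 = 23 (r>0 drops 1)

23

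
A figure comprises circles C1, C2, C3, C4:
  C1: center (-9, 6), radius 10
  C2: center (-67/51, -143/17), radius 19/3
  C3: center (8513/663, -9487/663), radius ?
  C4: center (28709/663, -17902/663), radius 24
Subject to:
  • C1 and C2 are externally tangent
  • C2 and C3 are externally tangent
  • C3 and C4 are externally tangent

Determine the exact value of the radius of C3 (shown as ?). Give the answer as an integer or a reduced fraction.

9

1. [ext C2·C3]  r_C3² + (38/3)r_C3 − 195 = 0  ⇒  r_C3 = 9 (r>0 drops 1)
2. [ext C3·C4]  r_C3² + 48r_C3 − 513 = 0  ⇒  r_C3 = 9 (r>0 drops 1)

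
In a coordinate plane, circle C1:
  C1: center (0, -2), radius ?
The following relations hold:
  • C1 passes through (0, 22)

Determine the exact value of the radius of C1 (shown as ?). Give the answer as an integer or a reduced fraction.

1. [C1∋P]  r_C1² − 576 = 0  ⇒  r_C1 = 24 (r>0 drops 1)

24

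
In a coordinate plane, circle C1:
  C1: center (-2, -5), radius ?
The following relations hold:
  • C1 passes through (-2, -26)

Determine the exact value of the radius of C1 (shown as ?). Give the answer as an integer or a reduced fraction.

21

1. [C1∋P]  r_C1² − 441 = 0  ⇒  r_C1 = 21 (r>0 drops 1)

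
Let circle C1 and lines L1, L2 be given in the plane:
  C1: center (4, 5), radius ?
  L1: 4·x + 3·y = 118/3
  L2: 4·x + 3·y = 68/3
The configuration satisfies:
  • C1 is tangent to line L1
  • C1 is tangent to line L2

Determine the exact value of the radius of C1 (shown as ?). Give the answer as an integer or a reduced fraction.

5/3

1. [C1‖L1]  r_C1² − 25/9 = 0  ⇒  r_C1 = 5/3 (r>0 drops 1)
2. [C1‖L2]  r_C1² − 25/9 = 0  ⇒  r_C1 = 5/3 (r>0 drops 1)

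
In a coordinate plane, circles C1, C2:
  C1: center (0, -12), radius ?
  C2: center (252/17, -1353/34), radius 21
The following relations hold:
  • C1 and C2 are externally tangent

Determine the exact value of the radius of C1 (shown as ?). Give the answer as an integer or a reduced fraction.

21/2

1. [ext C1·C2]  r_C1² + 42r_C1 − 2205/4 = 0  ⇒  r_C1 = 21/2 (r>0 drops 1)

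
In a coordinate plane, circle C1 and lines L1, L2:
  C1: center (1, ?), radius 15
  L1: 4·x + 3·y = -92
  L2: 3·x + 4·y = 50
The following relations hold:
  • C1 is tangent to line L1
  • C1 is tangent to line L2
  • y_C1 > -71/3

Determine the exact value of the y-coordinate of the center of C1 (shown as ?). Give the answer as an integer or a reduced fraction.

-7

1. [C1‖L1]  y_C1² + 64y_C1 + 399 = 0  ⇒  y_C1 = -57 or -7
2. [C1‖L2]  y_C1² − (47/2)y_C1 − 427/2 = 0  ⇒  y_C1 = -7 or 61/2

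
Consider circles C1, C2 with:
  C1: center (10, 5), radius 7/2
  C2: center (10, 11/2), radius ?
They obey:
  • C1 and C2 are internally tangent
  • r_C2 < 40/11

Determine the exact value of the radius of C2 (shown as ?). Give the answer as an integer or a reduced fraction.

3

1. [int C1,C2]  r_C2² − 7r_C2 + 12 = 0  ⇒  r_C2 = 3 or 4
2. given r_C2 < 40/11: keep 3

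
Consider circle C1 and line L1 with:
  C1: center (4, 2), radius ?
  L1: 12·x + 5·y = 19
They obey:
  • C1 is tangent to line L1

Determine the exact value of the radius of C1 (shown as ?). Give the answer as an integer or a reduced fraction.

1. [C1‖L1]  r_C1² − 9 = 0  ⇒  r_C1 = 3 (r>0 drops 1)

3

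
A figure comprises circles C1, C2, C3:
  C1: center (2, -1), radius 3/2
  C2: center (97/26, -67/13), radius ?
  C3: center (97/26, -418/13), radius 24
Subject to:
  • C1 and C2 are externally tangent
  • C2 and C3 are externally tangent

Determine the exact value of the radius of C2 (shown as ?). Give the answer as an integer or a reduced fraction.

3

1. [ext C1·C2]  r_C2² + 3r_C2 − 18 = 0  ⇒  r_C2 = 3 (r>0 drops 1)
2. [ext C2·C3]  r_C2² + 48r_C2 − 153 = 0  ⇒  r_C2 = 3 (r>0 drops 1)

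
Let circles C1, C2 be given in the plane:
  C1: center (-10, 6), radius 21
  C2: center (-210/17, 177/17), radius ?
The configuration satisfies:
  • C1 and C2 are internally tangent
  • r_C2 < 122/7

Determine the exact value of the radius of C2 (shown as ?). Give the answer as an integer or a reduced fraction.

16

1. [int C1,C2]  r_C2² − 42r_C2 + 416 = 0  ⇒  r_C2 = 16 or 26
2. given r_C2 < 122/7: keep 16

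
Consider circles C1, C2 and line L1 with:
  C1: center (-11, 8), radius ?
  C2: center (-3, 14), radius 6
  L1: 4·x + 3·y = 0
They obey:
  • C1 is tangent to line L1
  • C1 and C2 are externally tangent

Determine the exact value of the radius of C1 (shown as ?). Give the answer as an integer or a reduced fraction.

1. [C1‖L1]  r_C1² − 16 = 0  ⇒  r_C1 = 4 (r>0 drops 1)
2. [ext C1·C2]  r_C1² + 12r_C1 − 64 = 0  ⇒  r_C1 = 4 (r>0 drops 1)

4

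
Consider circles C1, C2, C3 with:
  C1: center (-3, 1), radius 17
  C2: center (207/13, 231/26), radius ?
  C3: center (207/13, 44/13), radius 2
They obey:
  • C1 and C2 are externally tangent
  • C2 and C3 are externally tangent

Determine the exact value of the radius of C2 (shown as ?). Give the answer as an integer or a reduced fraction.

7/2

1. [ext C1·C2]  r_C2² + 34r_C2 − 525/4 = 0  ⇒  r_C2 = 7/2 (r>0 drops 1)
2. [ext C2·C3]  r_C2² + 4r_C2 − 105/4 = 0  ⇒  r_C2 = 7/2 (r>0 drops 1)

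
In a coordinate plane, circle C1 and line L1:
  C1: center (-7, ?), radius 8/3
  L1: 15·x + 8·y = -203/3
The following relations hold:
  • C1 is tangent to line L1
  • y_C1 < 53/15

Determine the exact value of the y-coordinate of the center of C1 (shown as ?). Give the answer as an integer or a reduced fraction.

-1

1. [C1‖L1]  y_C1² − (28/3)y_C1 − 31/3 = 0  ⇒  y_C1 = -1 or 31/3
2. given y_C1 < 53/15: keep -1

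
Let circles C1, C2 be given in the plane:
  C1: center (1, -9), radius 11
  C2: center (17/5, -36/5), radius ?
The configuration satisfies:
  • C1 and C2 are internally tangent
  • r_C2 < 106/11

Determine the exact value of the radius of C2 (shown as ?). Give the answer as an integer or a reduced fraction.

1. [int C1,C2]  r_C2² − 22r_C2 + 112 = 0  ⇒  r_C2 = 8 or 14
2. given r_C2 < 106/11: keep 8

8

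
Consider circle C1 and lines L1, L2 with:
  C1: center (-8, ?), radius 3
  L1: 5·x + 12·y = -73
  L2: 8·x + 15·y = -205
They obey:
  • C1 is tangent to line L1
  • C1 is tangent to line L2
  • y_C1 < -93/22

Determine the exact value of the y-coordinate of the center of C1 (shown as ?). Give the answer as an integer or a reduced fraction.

-6

1. [C1‖L1]  y_C1² + (11/2)y_C1 − 3 = 0  ⇒  y_C1 = -6 or 1/2
2. [C1‖L2]  y_C1² + (94/5)y_C1 + 384/5 = 0  ⇒  y_C1 = -64/5 or -6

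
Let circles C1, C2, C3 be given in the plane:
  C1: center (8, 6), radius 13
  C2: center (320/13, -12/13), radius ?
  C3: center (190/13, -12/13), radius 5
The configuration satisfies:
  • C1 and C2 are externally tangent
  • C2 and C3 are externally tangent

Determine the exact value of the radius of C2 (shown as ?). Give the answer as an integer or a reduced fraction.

1. [ext C1·C2]  r_C2² + 26r_C2 − 155 = 0  ⇒  r_C2 = 5 (r>0 drops 1)
2. [ext C2·C3]  r_C2² + 10r_C2 − 75 = 0  ⇒  r_C2 = 5 (r>0 drops 1)

5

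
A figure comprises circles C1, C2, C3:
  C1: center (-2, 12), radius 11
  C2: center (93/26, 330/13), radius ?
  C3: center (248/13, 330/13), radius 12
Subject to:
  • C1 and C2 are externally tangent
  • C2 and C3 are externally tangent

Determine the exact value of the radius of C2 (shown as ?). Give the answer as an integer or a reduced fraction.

1. [ext C1·C2]  r_C2² + 22r_C2 − 357/4 = 0  ⇒  r_C2 = 7/2 (r>0 drops 1)
2. [ext C2·C3]  r_C2² + 24r_C2 − 385/4 = 0  ⇒  r_C2 = 7/2 (r>0 drops 1)

7/2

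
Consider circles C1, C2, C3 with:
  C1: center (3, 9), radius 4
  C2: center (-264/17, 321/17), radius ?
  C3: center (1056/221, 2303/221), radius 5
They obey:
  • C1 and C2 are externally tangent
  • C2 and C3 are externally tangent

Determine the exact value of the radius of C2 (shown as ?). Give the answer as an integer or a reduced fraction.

17

1. [ext C1·C2]  r_C2² + 8r_C2 − 425 = 0  ⇒  r_C2 = 17 (r>0 drops 1)
2. [ext C2·C3]  r_C2² + 10r_C2 − 459 = 0  ⇒  r_C2 = 17 (r>0 drops 1)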